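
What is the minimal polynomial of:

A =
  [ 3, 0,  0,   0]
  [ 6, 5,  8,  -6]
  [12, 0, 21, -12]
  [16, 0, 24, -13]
x^2 - 8*x + 15

The characteristic polynomial is χ_A(x) = (x - 5)^2*(x - 3)^2, so the eigenvalues are known. The minimal polynomial is
  m_A(x) = Π_λ (x − λ)^{k_λ}
where k_λ is the size of the *largest* Jordan block for λ (equivalently, the smallest k with (A − λI)^k v = 0 for every generalised eigenvector v of λ).

  λ = 3: largest Jordan block has size 1, contributing (x − 3)
  λ = 5: largest Jordan block has size 1, contributing (x − 5)

So m_A(x) = (x - 5)*(x - 3) = x^2 - 8*x + 15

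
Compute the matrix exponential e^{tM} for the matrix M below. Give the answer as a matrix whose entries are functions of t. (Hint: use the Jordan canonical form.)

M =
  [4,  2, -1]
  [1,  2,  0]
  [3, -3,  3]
e^{tM} =
  [t*exp(3*t) + exp(3*t), 3*t^2*exp(3*t)/2 + 2*t*exp(3*t), -t^2*exp(3*t)/2 - t*exp(3*t)]
  [t*exp(3*t), 3*t^2*exp(3*t)/2 - t*exp(3*t) + exp(3*t), -t^2*exp(3*t)/2]
  [3*t*exp(3*t), 9*t^2*exp(3*t)/2 - 3*t*exp(3*t), -3*t^2*exp(3*t)/2 + exp(3*t)]

Strategy: write M = P · J · P⁻¹ where J is a Jordan canonical form, so e^{tM} = P · e^{tJ} · P⁻¹, and e^{tJ} can be computed block-by-block.

M has Jordan form
J =
  [3, 1, 0]
  [0, 3, 1]
  [0, 0, 3]
(up to reordering of blocks).

Per-block formulas:
  For a 3×3 Jordan block J_3(3): exp(t · J_3(3)) = e^(3t)·(I + t·N + (t^2/2)·N^2), where N is the 3×3 nilpotent shift.

After assembling e^{tJ} and conjugating by P, we get:

e^{tM} =
  [t*exp(3*t) + exp(3*t), 3*t^2*exp(3*t)/2 + 2*t*exp(3*t), -t^2*exp(3*t)/2 - t*exp(3*t)]
  [t*exp(3*t), 3*t^2*exp(3*t)/2 - t*exp(3*t) + exp(3*t), -t^2*exp(3*t)/2]
  [3*t*exp(3*t), 9*t^2*exp(3*t)/2 - 3*t*exp(3*t), -3*t^2*exp(3*t)/2 + exp(3*t)]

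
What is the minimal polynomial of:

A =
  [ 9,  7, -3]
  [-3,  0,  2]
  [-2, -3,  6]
x^3 - 15*x^2 + 75*x - 125

The characteristic polynomial is χ_A(x) = (x - 5)^3, so the eigenvalues are known. The minimal polynomial is
  m_A(x) = Π_λ (x − λ)^{k_λ}
where k_λ is the size of the *largest* Jordan block for λ (equivalently, the smallest k with (A − λI)^k v = 0 for every generalised eigenvector v of λ).

  λ = 5: largest Jordan block has size 3, contributing (x − 5)^3

So m_A(x) = (x - 5)^3 = x^3 - 15*x^2 + 75*x - 125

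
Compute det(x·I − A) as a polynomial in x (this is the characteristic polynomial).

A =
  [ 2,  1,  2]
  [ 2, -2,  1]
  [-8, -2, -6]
x^3 + 6*x^2 + 12*x + 8

Expanding det(x·I − A) (e.g. by cofactor expansion or by noting that A is similar to its Jordan form J, which has the same characteristic polynomial as A) gives
  χ_A(x) = x^3 + 6*x^2 + 12*x + 8
which factors as (x + 2)^3. The eigenvalues (with algebraic multiplicities) are λ = -2 with multiplicity 3.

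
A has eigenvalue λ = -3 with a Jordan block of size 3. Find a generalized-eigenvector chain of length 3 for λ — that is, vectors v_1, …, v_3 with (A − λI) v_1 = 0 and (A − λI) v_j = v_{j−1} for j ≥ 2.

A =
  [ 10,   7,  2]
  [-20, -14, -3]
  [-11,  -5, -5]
A Jordan chain for λ = -3 of length 3:
v_1 = (7, -7, -21)ᵀ
v_2 = (13, -20, -11)ᵀ
v_3 = (1, 0, 0)ᵀ

Let N = A − (-3)·I. We want v_3 with N^3 v_3 = 0 but N^2 v_3 ≠ 0; then v_{j-1} := N · v_j for j = 3, …, 2.

Pick v_3 = (1, 0, 0)ᵀ.
Then v_2 = N · v_3 = (13, -20, -11)ᵀ.
Then v_1 = N · v_2 = (7, -7, -21)ᵀ.

Sanity check: (A − (-3)·I) v_1 = (0, 0, 0)ᵀ = 0. ✓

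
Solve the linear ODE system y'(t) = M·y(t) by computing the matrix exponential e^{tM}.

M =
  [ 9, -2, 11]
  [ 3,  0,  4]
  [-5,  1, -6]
e^{tM} =
  [3*t^2*exp(t)/2 + 8*t*exp(t) + exp(t), -3*t^2*exp(t)/2 - 2*t*exp(t), 3*t^2*exp(t)/2 + 11*t*exp(t)]
  [t^2*exp(t)/2 + 3*t*exp(t), -t^2*exp(t)/2 - t*exp(t) + exp(t), t^2*exp(t)/2 + 4*t*exp(t)]
  [-t^2*exp(t) - 5*t*exp(t), t^2*exp(t) + t*exp(t), -t^2*exp(t) - 7*t*exp(t) + exp(t)]

Strategy: write M = P · J · P⁻¹ where J is a Jordan canonical form, so e^{tM} = P · e^{tJ} · P⁻¹, and e^{tJ} can be computed block-by-block.

M has Jordan form
J =
  [1, 1, 0]
  [0, 1, 1]
  [0, 0, 1]
(up to reordering of blocks).

Per-block formulas:
  For a 3×3 Jordan block J_3(1): exp(t · J_3(1)) = e^(1t)·(I + t·N + (t^2/2)·N^2), where N is the 3×3 nilpotent shift.

After assembling e^{tJ} and conjugating by P, we get:

e^{tM} =
  [3*t^2*exp(t)/2 + 8*t*exp(t) + exp(t), -3*t^2*exp(t)/2 - 2*t*exp(t), 3*t^2*exp(t)/2 + 11*t*exp(t)]
  [t^2*exp(t)/2 + 3*t*exp(t), -t^2*exp(t)/2 - t*exp(t) + exp(t), t^2*exp(t)/2 + 4*t*exp(t)]
  [-t^2*exp(t) - 5*t*exp(t), t^2*exp(t) + t*exp(t), -t^2*exp(t) - 7*t*exp(t) + exp(t)]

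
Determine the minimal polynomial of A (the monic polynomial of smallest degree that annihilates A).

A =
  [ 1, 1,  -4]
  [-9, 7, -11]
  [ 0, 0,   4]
x^3 - 12*x^2 + 48*x - 64

The characteristic polynomial is χ_A(x) = (x - 4)^3, so the eigenvalues are known. The minimal polynomial is
  m_A(x) = Π_λ (x − λ)^{k_λ}
where k_λ is the size of the *largest* Jordan block for λ (equivalently, the smallest k with (A − λI)^k v = 0 for every generalised eigenvector v of λ).

  λ = 4: largest Jordan block has size 3, contributing (x − 4)^3

So m_A(x) = (x - 4)^3 = x^3 - 12*x^2 + 48*x - 64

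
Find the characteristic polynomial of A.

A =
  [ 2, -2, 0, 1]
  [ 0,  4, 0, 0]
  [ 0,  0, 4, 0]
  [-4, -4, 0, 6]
x^4 - 16*x^3 + 96*x^2 - 256*x + 256

Expanding det(x·I − A) (e.g. by cofactor expansion or by noting that A is similar to its Jordan form J, which has the same characteristic polynomial as A) gives
  χ_A(x) = x^4 - 16*x^3 + 96*x^2 - 256*x + 256
which factors as (x - 4)^4. The eigenvalues (with algebraic multiplicities) are λ = 4 with multiplicity 4.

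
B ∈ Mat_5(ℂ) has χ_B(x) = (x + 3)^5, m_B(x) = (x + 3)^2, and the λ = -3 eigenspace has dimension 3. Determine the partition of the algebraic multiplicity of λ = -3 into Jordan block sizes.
Block sizes for λ = -3: [2, 2, 1]

Step 1 — from the characteristic polynomial, algebraic multiplicity of λ = -3 is 5. From dim ker(B − (-3)·I) = 3, there are exactly 3 Jordan blocks for λ = -3.
Step 2 — from the minimal polynomial, the factor (x + 3)^2 tells us the largest block for λ = -3 has size 2.
Step 3 — with total size 5, 3 blocks, and largest block 2, the block sizes (in nonincreasing order) are [2, 2, 1].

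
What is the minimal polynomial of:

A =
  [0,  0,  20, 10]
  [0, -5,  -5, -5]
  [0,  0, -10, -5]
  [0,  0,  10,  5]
x^2 + 5*x

The characteristic polynomial is χ_A(x) = x^2*(x + 5)^2, so the eigenvalues are known. The minimal polynomial is
  m_A(x) = Π_λ (x − λ)^{k_λ}
where k_λ is the size of the *largest* Jordan block for λ (equivalently, the smallest k with (A − λI)^k v = 0 for every generalised eigenvector v of λ).

  λ = -5: largest Jordan block has size 1, contributing (x + 5)
  λ = 0: largest Jordan block has size 1, contributing (x − 0)

So m_A(x) = x*(x + 5) = x^2 + 5*x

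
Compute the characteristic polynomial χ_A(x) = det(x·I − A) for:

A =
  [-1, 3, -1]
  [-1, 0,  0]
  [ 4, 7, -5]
x^3 + 6*x^2 + 12*x + 8

Expanding det(x·I − A) (e.g. by cofactor expansion or by noting that A is similar to its Jordan form J, which has the same characteristic polynomial as A) gives
  χ_A(x) = x^3 + 6*x^2 + 12*x + 8
which factors as (x + 2)^3. The eigenvalues (with algebraic multiplicities) are λ = -2 with multiplicity 3.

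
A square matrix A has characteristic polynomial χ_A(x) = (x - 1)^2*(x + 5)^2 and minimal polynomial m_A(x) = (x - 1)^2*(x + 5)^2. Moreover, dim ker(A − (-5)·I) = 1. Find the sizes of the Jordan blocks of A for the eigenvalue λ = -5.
Block sizes for λ = -5: [2]

Step 1 — from the characteristic polynomial, algebraic multiplicity of λ = -5 is 2. From dim ker(A − (-5)·I) = 1, there are exactly 1 Jordan blocks for λ = -5.
Step 2 — from the minimal polynomial, the factor (x + 5)^2 tells us the largest block for λ = -5 has size 2.
Step 3 — with total size 2, 1 blocks, and largest block 2, the block sizes (in nonincreasing order) are [2].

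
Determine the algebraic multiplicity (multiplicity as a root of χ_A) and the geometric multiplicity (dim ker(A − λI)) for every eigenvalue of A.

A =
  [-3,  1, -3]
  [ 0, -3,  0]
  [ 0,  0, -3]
λ = -3: alg = 3, geom = 2

Step 1 — factor the characteristic polynomial to read off the algebraic multiplicities:
  χ_A(x) = (x + 3)^3

Step 2 — compute geometric multiplicities via the rank-nullity identity g(λ) = n − rank(A − λI):
  rank(A − (-3)·I) = 1, so dim ker(A − (-3)·I) = n − 1 = 2

Summary:
  λ = -3: algebraic multiplicity = 3, geometric multiplicity = 2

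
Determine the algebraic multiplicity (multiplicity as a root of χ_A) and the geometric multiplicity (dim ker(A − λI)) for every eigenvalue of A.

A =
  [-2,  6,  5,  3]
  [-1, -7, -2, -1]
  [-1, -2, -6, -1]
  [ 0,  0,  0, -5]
λ = -5: alg = 4, geom = 2

Step 1 — factor the characteristic polynomial to read off the algebraic multiplicities:
  χ_A(x) = (x + 5)^4

Step 2 — compute geometric multiplicities via the rank-nullity identity g(λ) = n − rank(A − λI):
  rank(A − (-5)·I) = 2, so dim ker(A − (-5)·I) = n − 2 = 2

Summary:
  λ = -5: algebraic multiplicity = 4, geometric multiplicity = 2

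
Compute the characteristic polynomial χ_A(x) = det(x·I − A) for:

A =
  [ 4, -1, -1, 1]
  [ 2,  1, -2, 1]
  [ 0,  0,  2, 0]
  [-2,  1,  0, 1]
x^4 - 8*x^3 + 24*x^2 - 32*x + 16

Expanding det(x·I − A) (e.g. by cofactor expansion or by noting that A is similar to its Jordan form J, which has the same characteristic polynomial as A) gives
  χ_A(x) = x^4 - 8*x^3 + 24*x^2 - 32*x + 16
which factors as (x - 2)^4. The eigenvalues (with algebraic multiplicities) are λ = 2 with multiplicity 4.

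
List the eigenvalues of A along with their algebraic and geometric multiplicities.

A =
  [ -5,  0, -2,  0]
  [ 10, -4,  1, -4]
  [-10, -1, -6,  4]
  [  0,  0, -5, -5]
λ = -5: alg = 4, geom = 2

Step 1 — factor the characteristic polynomial to read off the algebraic multiplicities:
  χ_A(x) = (x + 5)^4

Step 2 — compute geometric multiplicities via the rank-nullity identity g(λ) = n − rank(A − λI):
  rank(A − (-5)·I) = 2, so dim ker(A − (-5)·I) = n − 2 = 2

Summary:
  λ = -5: algebraic multiplicity = 4, geometric multiplicity = 2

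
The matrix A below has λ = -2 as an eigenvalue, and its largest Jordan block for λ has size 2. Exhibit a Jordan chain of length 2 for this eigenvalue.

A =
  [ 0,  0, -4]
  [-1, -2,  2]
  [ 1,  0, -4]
A Jordan chain for λ = -2 of length 2:
v_1 = (2, -1, 1)ᵀ
v_2 = (1, 0, 0)ᵀ

Let N = A − (-2)·I. We want v_2 with N^2 v_2 = 0 but N^1 v_2 ≠ 0; then v_{j-1} := N · v_j for j = 2, …, 2.

Pick v_2 = (1, 0, 0)ᵀ.
Then v_1 = N · v_2 = (2, -1, 1)ᵀ.

Sanity check: (A − (-2)·I) v_1 = (0, 0, 0)ᵀ = 0. ✓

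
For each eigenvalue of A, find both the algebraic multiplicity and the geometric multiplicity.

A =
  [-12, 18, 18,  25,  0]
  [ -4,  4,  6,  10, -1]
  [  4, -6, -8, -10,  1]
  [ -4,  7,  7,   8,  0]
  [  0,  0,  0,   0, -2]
λ = -2: alg = 5, geom = 2

Step 1 — factor the characteristic polynomial to read off the algebraic multiplicities:
  χ_A(x) = (x + 2)^5

Step 2 — compute geometric multiplicities via the rank-nullity identity g(λ) = n − rank(A − λI):
  rank(A − (-2)·I) = 3, so dim ker(A − (-2)·I) = n − 3 = 2

Summary:
  λ = -2: algebraic multiplicity = 5, geometric multiplicity = 2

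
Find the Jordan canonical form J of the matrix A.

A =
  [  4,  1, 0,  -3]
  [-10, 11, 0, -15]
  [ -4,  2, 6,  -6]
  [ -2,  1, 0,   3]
J_2(6) ⊕ J_1(6) ⊕ J_1(6)

The characteristic polynomial is
  det(x·I − A) = x^4 - 24*x^3 + 216*x^2 - 864*x + 1296 = (x - 6)^4

Eigenvalues and multiplicities (the geometric multiplicity of λ is n − rank(A − λI), which equals the number of Jordan blocks for λ):
  λ = 6: algebraic multiplicity = 4, geometric multiplicity = 3

Determining the block sizes for each eigenvalue:
  λ = 6: 3 blocks summing to 4 forces exactly one block of size 2 and the rest size 1 → block sizes [2, 1, 1]

Assembling the blocks gives a Jordan form
J =
  [6, 1, 0, 0]
  [0, 6, 0, 0]
  [0, 0, 6, 0]
  [0, 0, 0, 6]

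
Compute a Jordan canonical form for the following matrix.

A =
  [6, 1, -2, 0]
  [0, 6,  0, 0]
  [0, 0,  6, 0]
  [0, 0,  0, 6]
J_2(6) ⊕ J_1(6) ⊕ J_1(6)

The characteristic polynomial is
  det(x·I − A) = x^4 - 24*x^3 + 216*x^2 - 864*x + 1296 = (x - 6)^4

Eigenvalues and multiplicities (the geometric multiplicity of λ is n − rank(A − λI), which equals the number of Jordan blocks for λ):
  λ = 6: algebraic multiplicity = 4, geometric multiplicity = 3

Determining the block sizes for each eigenvalue:
  λ = 6: 3 blocks summing to 4 forces exactly one block of size 2 and the rest size 1 → block sizes [2, 1, 1]

Assembling the blocks gives a Jordan form
J =
  [6, 1, 0, 0]
  [0, 6, 0, 0]
  [0, 0, 6, 0]
  [0, 0, 0, 6]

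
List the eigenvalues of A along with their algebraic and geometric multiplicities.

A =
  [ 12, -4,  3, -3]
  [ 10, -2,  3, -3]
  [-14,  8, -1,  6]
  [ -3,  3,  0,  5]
λ = 2: alg = 2, geom = 1; λ = 5: alg = 2, geom = 2

Step 1 — factor the characteristic polynomial to read off the algebraic multiplicities:
  χ_A(x) = (x - 5)^2*(x - 2)^2

Step 2 — compute geometric multiplicities via the rank-nullity identity g(λ) = n − rank(A − λI):
  rank(A − (2)·I) = 3, so dim ker(A − (2)·I) = n − 3 = 1
  rank(A − (5)·I) = 2, so dim ker(A − (5)·I) = n − 2 = 2

Summary:
  λ = 2: algebraic multiplicity = 2, geometric multiplicity = 1
  λ = 5: algebraic multiplicity = 2, geometric multiplicity = 2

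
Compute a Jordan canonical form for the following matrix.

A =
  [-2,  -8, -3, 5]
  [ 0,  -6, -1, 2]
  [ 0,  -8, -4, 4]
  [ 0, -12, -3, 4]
J_3(-2) ⊕ J_1(-2)

The characteristic polynomial is
  det(x·I − A) = x^4 + 8*x^3 + 24*x^2 + 32*x + 16 = (x + 2)^4

Eigenvalues and multiplicities (the geometric multiplicity of λ is n − rank(A − λI), which equals the number of Jordan blocks for λ):
  λ = -2: algebraic multiplicity = 4, geometric multiplicity = 2

Determining the block sizes for each eigenvalue:
  λ = -2: with am = 4 and gm = 2, the partition is not yet determined (e.g. several partitions of 4 into 2 parts exist). Let N = A − (-2)·I. Computing rank(N^1) = 2, rank(N^2) = 1, rank(N^3) = 0; the number of blocks of size ≥ j is rank(N^{j−1}) − rank(N^j), giving [2, 1, 1]. So we have 1 block(s) of size 3, 1 block(s) of size 1 → block sizes [3, 1]

Assembling the blocks gives a Jordan form
J =
  [-2,  1,  0,  0]
  [ 0, -2,  1,  0]
  [ 0,  0, -2,  0]
  [ 0,  0,  0, -2]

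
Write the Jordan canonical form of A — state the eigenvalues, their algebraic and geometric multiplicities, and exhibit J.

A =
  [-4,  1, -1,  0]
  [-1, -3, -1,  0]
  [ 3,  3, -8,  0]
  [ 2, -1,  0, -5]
J_3(-5) ⊕ J_1(-5)

The characteristic polynomial is
  det(x·I − A) = x^4 + 20*x^3 + 150*x^2 + 500*x + 625 = (x + 5)^4

Eigenvalues and multiplicities (the geometric multiplicity of λ is n − rank(A − λI), which equals the number of Jordan blocks for λ):
  λ = -5: algebraic multiplicity = 4, geometric multiplicity = 2

Determining the block sizes for each eigenvalue:
  λ = -5: with am = 4 and gm = 2, the partition is not yet determined (e.g. several partitions of 4 into 2 parts exist). Let N = A − (-5)·I. Computing rank(N^1) = 2, rank(N^2) = 1, rank(N^3) = 0; the number of blocks of size ≥ j is rank(N^{j−1}) − rank(N^j), giving [2, 1, 1]. So we have 1 block(s) of size 3, 1 block(s) of size 1 → block sizes [3, 1]

Assembling the blocks gives a Jordan form
J =
  [-5,  1,  0,  0]
  [ 0, -5,  1,  0]
  [ 0,  0, -5,  0]
  [ 0,  0,  0, -5]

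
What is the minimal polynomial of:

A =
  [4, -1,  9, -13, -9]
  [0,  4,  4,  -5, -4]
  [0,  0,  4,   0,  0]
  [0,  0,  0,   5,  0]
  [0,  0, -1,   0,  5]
x^3 - 13*x^2 + 56*x - 80

The characteristic polynomial is χ_A(x) = (x - 5)^2*(x - 4)^3, so the eigenvalues are known. The minimal polynomial is
  m_A(x) = Π_λ (x − λ)^{k_λ}
where k_λ is the size of the *largest* Jordan block for λ (equivalently, the smallest k with (A − λI)^k v = 0 for every generalised eigenvector v of λ).

  λ = 4: largest Jordan block has size 2, contributing (x − 4)^2
  λ = 5: largest Jordan block has size 1, contributing (x − 5)

So m_A(x) = (x - 5)*(x - 4)^2 = x^3 - 13*x^2 + 56*x - 80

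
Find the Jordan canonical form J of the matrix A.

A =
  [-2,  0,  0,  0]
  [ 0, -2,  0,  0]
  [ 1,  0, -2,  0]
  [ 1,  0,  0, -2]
J_2(-2) ⊕ J_1(-2) ⊕ J_1(-2)

The characteristic polynomial is
  det(x·I − A) = x^4 + 8*x^3 + 24*x^2 + 32*x + 16 = (x + 2)^4

Eigenvalues and multiplicities (the geometric multiplicity of λ is n − rank(A − λI), which equals the number of Jordan blocks for λ):
  λ = -2: algebraic multiplicity = 4, geometric multiplicity = 3

Determining the block sizes for each eigenvalue:
  λ = -2: 3 blocks summing to 4 forces exactly one block of size 2 and the rest size 1 → block sizes [2, 1, 1]

Assembling the blocks gives a Jordan form
J =
  [-2,  1,  0,  0]
  [ 0, -2,  0,  0]
  [ 0,  0, -2,  0]
  [ 0,  0,  0, -2]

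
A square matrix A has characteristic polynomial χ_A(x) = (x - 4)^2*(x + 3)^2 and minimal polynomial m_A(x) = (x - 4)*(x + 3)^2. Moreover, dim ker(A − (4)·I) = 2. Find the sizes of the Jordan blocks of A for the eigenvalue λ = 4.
Block sizes for λ = 4: [1, 1]

Step 1 — from the characteristic polynomial, algebraic multiplicity of λ = 4 is 2. From dim ker(A − (4)·I) = 2, there are exactly 2 Jordan blocks for λ = 4.
Step 2 — from the minimal polynomial, the factor (x − 4) tells us the largest block for λ = 4 has size 1.
Step 3 — with total size 2, 2 blocks, and largest block 1, the block sizes (in nonincreasing order) are [1, 1].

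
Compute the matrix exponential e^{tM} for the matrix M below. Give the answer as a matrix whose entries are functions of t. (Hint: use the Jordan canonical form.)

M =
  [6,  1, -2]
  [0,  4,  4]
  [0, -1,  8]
e^{tM} =
  [exp(6*t), t*exp(6*t), -2*t*exp(6*t)]
  [0, -2*t*exp(6*t) + exp(6*t), 4*t*exp(6*t)]
  [0, -t*exp(6*t), 2*t*exp(6*t) + exp(6*t)]

Strategy: write M = P · J · P⁻¹ where J is a Jordan canonical form, so e^{tM} = P · e^{tJ} · P⁻¹, and e^{tJ} can be computed block-by-block.

M has Jordan form
J =
  [6, 1, 0]
  [0, 6, 0]
  [0, 0, 6]
(up to reordering of blocks).

Per-block formulas:
  For a 1×1 block at λ = 6: exp(t · [6]) = [e^(6t)].
  For a 2×2 Jordan block J_2(6): exp(t · J_2(6)) = e^(6t)·(I + t·N), where N is the 2×2 nilpotent shift.

After assembling e^{tJ} and conjugating by P, we get:

e^{tM} =
  [exp(6*t), t*exp(6*t), -2*t*exp(6*t)]
  [0, -2*t*exp(6*t) + exp(6*t), 4*t*exp(6*t)]
  [0, -t*exp(6*t), 2*t*exp(6*t) + exp(6*t)]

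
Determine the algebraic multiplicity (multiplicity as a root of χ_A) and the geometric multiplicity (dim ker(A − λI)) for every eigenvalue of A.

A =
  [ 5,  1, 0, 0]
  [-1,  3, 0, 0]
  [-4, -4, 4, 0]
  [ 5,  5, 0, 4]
λ = 4: alg = 4, geom = 3

Step 1 — factor the characteristic polynomial to read off the algebraic multiplicities:
  χ_A(x) = (x - 4)^4

Step 2 — compute geometric multiplicities via the rank-nullity identity g(λ) = n − rank(A − λI):
  rank(A − (4)·I) = 1, so dim ker(A − (4)·I) = n − 1 = 3

Summary:
  λ = 4: algebraic multiplicity = 4, geometric multiplicity = 3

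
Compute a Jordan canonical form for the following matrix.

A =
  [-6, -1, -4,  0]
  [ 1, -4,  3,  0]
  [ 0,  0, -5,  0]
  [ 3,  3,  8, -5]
J_3(-5) ⊕ J_1(-5)

The characteristic polynomial is
  det(x·I − A) = x^4 + 20*x^3 + 150*x^2 + 500*x + 625 = (x + 5)^4

Eigenvalues and multiplicities (the geometric multiplicity of λ is n − rank(A − λI), which equals the number of Jordan blocks for λ):
  λ = -5: algebraic multiplicity = 4, geometric multiplicity = 2

Determining the block sizes for each eigenvalue:
  λ = -5: with am = 4 and gm = 2, the partition is not yet determined (e.g. several partitions of 4 into 2 parts exist). Let N = A − (-5)·I. Computing rank(N^1) = 2, rank(N^2) = 1, rank(N^3) = 0; the number of blocks of size ≥ j is rank(N^{j−1}) − rank(N^j), giving [2, 1, 1]. So we have 1 block(s) of size 3, 1 block(s) of size 1 → block sizes [3, 1]

Assembling the blocks gives a Jordan form
J =
  [-5,  1,  0,  0]
  [ 0, -5,  1,  0]
  [ 0,  0, -5,  0]
  [ 0,  0,  0, -5]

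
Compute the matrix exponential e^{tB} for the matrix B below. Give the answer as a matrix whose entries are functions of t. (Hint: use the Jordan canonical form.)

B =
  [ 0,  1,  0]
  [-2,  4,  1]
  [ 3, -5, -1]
e^{tB} =
  [-t^2*exp(t)/2 - t*exp(t) + exp(t), t^2*exp(t) + t*exp(t), t^2*exp(t)/2]
  [-t^2*exp(t)/2 - 2*t*exp(t), t^2*exp(t) + 3*t*exp(t) + exp(t), t^2*exp(t)/2 + t*exp(t)]
  [t^2*exp(t)/2 + 3*t*exp(t), -t^2*exp(t) - 5*t*exp(t), -t^2*exp(t)/2 - 2*t*exp(t) + exp(t)]

Strategy: write B = P · J · P⁻¹ where J is a Jordan canonical form, so e^{tB} = P · e^{tJ} · P⁻¹, and e^{tJ} can be computed block-by-block.

B has Jordan form
J =
  [1, 1, 0]
  [0, 1, 1]
  [0, 0, 1]
(up to reordering of blocks).

Per-block formulas:
  For a 3×3 Jordan block J_3(1): exp(t · J_3(1)) = e^(1t)·(I + t·N + (t^2/2)·N^2), where N is the 3×3 nilpotent shift.

After assembling e^{tJ} and conjugating by P, we get:

e^{tB} =
  [-t^2*exp(t)/2 - t*exp(t) + exp(t), t^2*exp(t) + t*exp(t), t^2*exp(t)/2]
  [-t^2*exp(t)/2 - 2*t*exp(t), t^2*exp(t) + 3*t*exp(t) + exp(t), t^2*exp(t)/2 + t*exp(t)]
  [t^2*exp(t)/2 + 3*t*exp(t), -t^2*exp(t) - 5*t*exp(t), -t^2*exp(t)/2 - 2*t*exp(t) + exp(t)]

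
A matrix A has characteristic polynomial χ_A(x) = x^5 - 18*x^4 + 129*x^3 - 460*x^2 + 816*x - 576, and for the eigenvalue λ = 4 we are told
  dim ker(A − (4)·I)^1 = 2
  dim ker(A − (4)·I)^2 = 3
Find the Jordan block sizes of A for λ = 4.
Block sizes for λ = 4: [2, 1]

From the dimensions of kernels of powers, the number of Jordan blocks of size at least j is d_j − d_{j−1} where d_j = dim ker(N^j) (with d_0 = 0). Computing the differences gives [2, 1].
The number of blocks of size exactly k is (#blocks of size ≥ k) − (#blocks of size ≥ k + 1), so the partition is: 1 block(s) of size 1, 1 block(s) of size 2.
In nonincreasing order the block sizes are [2, 1].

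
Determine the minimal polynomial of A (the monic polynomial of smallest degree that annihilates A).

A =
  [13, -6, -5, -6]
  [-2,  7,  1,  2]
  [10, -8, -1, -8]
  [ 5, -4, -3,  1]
x^3 - 15*x^2 + 75*x - 125

The characteristic polynomial is χ_A(x) = (x - 5)^4, so the eigenvalues are known. The minimal polynomial is
  m_A(x) = Π_λ (x − λ)^{k_λ}
where k_λ is the size of the *largest* Jordan block for λ (equivalently, the smallest k with (A − λI)^k v = 0 for every generalised eigenvector v of λ).

  λ = 5: largest Jordan block has size 3, contributing (x − 5)^3

So m_A(x) = (x - 5)^3 = x^3 - 15*x^2 + 75*x - 125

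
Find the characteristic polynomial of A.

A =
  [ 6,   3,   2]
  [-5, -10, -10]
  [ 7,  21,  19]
x^3 - 15*x^2 + 75*x - 125

Expanding det(x·I − A) (e.g. by cofactor expansion or by noting that A is similar to its Jordan form J, which has the same characteristic polynomial as A) gives
  χ_A(x) = x^3 - 15*x^2 + 75*x - 125
which factors as (x - 5)^3. The eigenvalues (with algebraic multiplicities) are λ = 5 with multiplicity 3.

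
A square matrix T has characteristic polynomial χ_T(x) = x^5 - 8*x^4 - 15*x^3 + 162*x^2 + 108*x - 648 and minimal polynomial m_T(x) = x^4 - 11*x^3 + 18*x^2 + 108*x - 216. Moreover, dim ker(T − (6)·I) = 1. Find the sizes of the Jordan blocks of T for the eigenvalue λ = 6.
Block sizes for λ = 6: [2]

Step 1 — from the characteristic polynomial, algebraic multiplicity of λ = 6 is 2. From dim ker(T − (6)·I) = 1, there are exactly 1 Jordan blocks for λ = 6.
Step 2 — from the minimal polynomial, the factor (x − 6)^2 tells us the largest block for λ = 6 has size 2.
Step 3 — with total size 2, 1 blocks, and largest block 2, the block sizes (in nonincreasing order) are [2].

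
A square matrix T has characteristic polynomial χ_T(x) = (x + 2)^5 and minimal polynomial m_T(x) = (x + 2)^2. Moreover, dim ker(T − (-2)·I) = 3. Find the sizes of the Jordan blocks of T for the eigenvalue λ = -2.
Block sizes for λ = -2: [2, 2, 1]

Step 1 — from the characteristic polynomial, algebraic multiplicity of λ = -2 is 5. From dim ker(T − (-2)·I) = 3, there are exactly 3 Jordan blocks for λ = -2.
Step 2 — from the minimal polynomial, the factor (x + 2)^2 tells us the largest block for λ = -2 has size 2.
Step 3 — with total size 5, 3 blocks, and largest block 2, the block sizes (in nonincreasing order) are [2, 2, 1].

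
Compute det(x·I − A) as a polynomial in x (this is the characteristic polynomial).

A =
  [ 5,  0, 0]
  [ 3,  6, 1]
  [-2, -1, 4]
x^3 - 15*x^2 + 75*x - 125

Expanding det(x·I − A) (e.g. by cofactor expansion or by noting that A is similar to its Jordan form J, which has the same characteristic polynomial as A) gives
  χ_A(x) = x^3 - 15*x^2 + 75*x - 125
which factors as (x - 5)^3. The eigenvalues (with algebraic multiplicities) are λ = 5 with multiplicity 3.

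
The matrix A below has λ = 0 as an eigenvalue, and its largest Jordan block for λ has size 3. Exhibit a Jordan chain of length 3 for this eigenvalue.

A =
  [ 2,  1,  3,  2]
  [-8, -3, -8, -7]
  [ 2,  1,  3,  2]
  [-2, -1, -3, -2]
A Jordan chain for λ = 0 of length 3:
v_1 = (-2, 6, -2, 2)ᵀ
v_2 = (2, -8, 2, -2)ᵀ
v_3 = (1, 0, 0, 0)ᵀ

Let N = A − (0)·I. We want v_3 with N^3 v_3 = 0 but N^2 v_3 ≠ 0; then v_{j-1} := N · v_j for j = 3, …, 2.

Pick v_3 = (1, 0, 0, 0)ᵀ.
Then v_2 = N · v_3 = (2, -8, 2, -2)ᵀ.
Then v_1 = N · v_2 = (-2, 6, -2, 2)ᵀ.

Sanity check: (A − (0)·I) v_1 = (0, 0, 0, 0)ᵀ = 0. ✓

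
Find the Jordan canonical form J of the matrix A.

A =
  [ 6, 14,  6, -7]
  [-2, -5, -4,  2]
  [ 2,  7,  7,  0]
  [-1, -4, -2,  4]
J_2(3) ⊕ J_2(3)

The characteristic polynomial is
  det(x·I − A) = x^4 - 12*x^3 + 54*x^2 - 108*x + 81 = (x - 3)^4

Eigenvalues and multiplicities (the geometric multiplicity of λ is n − rank(A − λI), which equals the number of Jordan blocks for λ):
  λ = 3: algebraic multiplicity = 4, geometric multiplicity = 2

Determining the block sizes for each eigenvalue:
  λ = 3: with am = 4 and gm = 2, the partition is not yet determined (e.g. several partitions of 4 into 2 parts exist). Let N = A − (3)·I. Computing rank(N^1) = 2, rank(N^2) = 0; the number of blocks of size ≥ j is rank(N^{j−1}) − rank(N^j), giving [2, 2]. So we have 2 block(s) of size 2 → block sizes [2, 2]

Assembling the blocks gives a Jordan form
J =
  [3, 1, 0, 0]
  [0, 3, 0, 0]
  [0, 0, 3, 1]
  [0, 0, 0, 3]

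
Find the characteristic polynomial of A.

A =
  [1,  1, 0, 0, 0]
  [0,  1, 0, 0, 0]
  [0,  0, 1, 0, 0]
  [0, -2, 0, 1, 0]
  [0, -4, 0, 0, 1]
x^5 - 5*x^4 + 10*x^3 - 10*x^2 + 5*x - 1

Expanding det(x·I − A) (e.g. by cofactor expansion or by noting that A is similar to its Jordan form J, which has the same characteristic polynomial as A) gives
  χ_A(x) = x^5 - 5*x^4 + 10*x^3 - 10*x^2 + 5*x - 1
which factors as (x - 1)^5. The eigenvalues (with algebraic multiplicities) are λ = 1 with multiplicity 5.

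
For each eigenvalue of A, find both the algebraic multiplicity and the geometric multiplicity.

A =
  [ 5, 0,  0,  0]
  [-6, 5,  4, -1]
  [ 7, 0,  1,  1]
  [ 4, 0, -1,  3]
λ = 2: alg = 2, geom = 1; λ = 5: alg = 2, geom = 1

Step 1 — factor the characteristic polynomial to read off the algebraic multiplicities:
  χ_A(x) = (x - 5)^2*(x - 2)^2

Step 2 — compute geometric multiplicities via the rank-nullity identity g(λ) = n − rank(A − λI):
  rank(A − (2)·I) = 3, so dim ker(A − (2)·I) = n − 3 = 1
  rank(A − (5)·I) = 3, so dim ker(A − (5)·I) = n − 3 = 1

Summary:
  λ = 2: algebraic multiplicity = 2, geometric multiplicity = 1
  λ = 5: algebraic multiplicity = 2, geometric multiplicity = 1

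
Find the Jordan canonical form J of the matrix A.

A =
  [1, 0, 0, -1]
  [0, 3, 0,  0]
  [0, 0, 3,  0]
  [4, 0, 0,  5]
J_2(3) ⊕ J_1(3) ⊕ J_1(3)

The characteristic polynomial is
  det(x·I − A) = x^4 - 12*x^3 + 54*x^2 - 108*x + 81 = (x - 3)^4

Eigenvalues and multiplicities (the geometric multiplicity of λ is n − rank(A − λI), which equals the number of Jordan blocks for λ):
  λ = 3: algebraic multiplicity = 4, geometric multiplicity = 3

Determining the block sizes for each eigenvalue:
  λ = 3: 3 blocks summing to 4 forces exactly one block of size 2 and the rest size 1 → block sizes [2, 1, 1]

Assembling the blocks gives a Jordan form
J =
  [3, 1, 0, 0]
  [0, 3, 0, 0]
  [0, 0, 3, 0]
  [0, 0, 0, 3]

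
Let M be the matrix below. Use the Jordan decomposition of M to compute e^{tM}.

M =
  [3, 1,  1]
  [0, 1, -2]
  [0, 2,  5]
e^{tM} =
  [exp(3*t), t*exp(3*t), t*exp(3*t)]
  [0, -2*t*exp(3*t) + exp(3*t), -2*t*exp(3*t)]
  [0, 2*t*exp(3*t), 2*t*exp(3*t) + exp(3*t)]

Strategy: write M = P · J · P⁻¹ where J is a Jordan canonical form, so e^{tM} = P · e^{tJ} · P⁻¹, and e^{tJ} can be computed block-by-block.

M has Jordan form
J =
  [3, 1, 0]
  [0, 3, 0]
  [0, 0, 3]
(up to reordering of blocks).

Per-block formulas:
  For a 1×1 block at λ = 3: exp(t · [3]) = [e^(3t)].
  For a 2×2 Jordan block J_2(3): exp(t · J_2(3)) = e^(3t)·(I + t·N), where N is the 2×2 nilpotent shift.

After assembling e^{tJ} and conjugating by P, we get:

e^{tM} =
  [exp(3*t), t*exp(3*t), t*exp(3*t)]
  [0, -2*t*exp(3*t) + exp(3*t), -2*t*exp(3*t)]
  [0, 2*t*exp(3*t), 2*t*exp(3*t) + exp(3*t)]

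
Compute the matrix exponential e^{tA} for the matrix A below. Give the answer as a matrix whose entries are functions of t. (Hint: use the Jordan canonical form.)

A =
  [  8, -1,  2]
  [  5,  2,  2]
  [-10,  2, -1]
e^{tA} =
  [5*t*exp(3*t) + exp(3*t), -t*exp(3*t), 2*t*exp(3*t)]
  [5*t*exp(3*t), -t*exp(3*t) + exp(3*t), 2*t*exp(3*t)]
  [-10*t*exp(3*t), 2*t*exp(3*t), -4*t*exp(3*t) + exp(3*t)]

Strategy: write A = P · J · P⁻¹ where J is a Jordan canonical form, so e^{tA} = P · e^{tJ} · P⁻¹, and e^{tJ} can be computed block-by-block.

A has Jordan form
J =
  [3, 1, 0]
  [0, 3, 0]
  [0, 0, 3]
(up to reordering of blocks).

Per-block formulas:
  For a 2×2 Jordan block J_2(3): exp(t · J_2(3)) = e^(3t)·(I + t·N), where N is the 2×2 nilpotent shift.
  For a 1×1 block at λ = 3: exp(t · [3]) = [e^(3t)].

After assembling e^{tJ} and conjugating by P, we get:

e^{tA} =
  [5*t*exp(3*t) + exp(3*t), -t*exp(3*t), 2*t*exp(3*t)]
  [5*t*exp(3*t), -t*exp(3*t) + exp(3*t), 2*t*exp(3*t)]
  [-10*t*exp(3*t), 2*t*exp(3*t), -4*t*exp(3*t) + exp(3*t)]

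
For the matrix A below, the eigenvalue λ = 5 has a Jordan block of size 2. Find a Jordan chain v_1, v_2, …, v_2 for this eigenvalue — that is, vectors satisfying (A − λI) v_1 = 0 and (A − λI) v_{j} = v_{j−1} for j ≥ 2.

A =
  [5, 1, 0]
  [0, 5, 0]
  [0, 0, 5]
A Jordan chain for λ = 5 of length 2:
v_1 = (1, 0, 0)ᵀ
v_2 = (0, 1, 0)ᵀ

Let N = A − (5)·I. We want v_2 with N^2 v_2 = 0 but N^1 v_2 ≠ 0; then v_{j-1} := N · v_j for j = 2, …, 2.

Pick v_2 = (0, 1, 0)ᵀ.
Then v_1 = N · v_2 = (1, 0, 0)ᵀ.

Sanity check: (A − (5)·I) v_1 = (0, 0, 0)ᵀ = 0. ✓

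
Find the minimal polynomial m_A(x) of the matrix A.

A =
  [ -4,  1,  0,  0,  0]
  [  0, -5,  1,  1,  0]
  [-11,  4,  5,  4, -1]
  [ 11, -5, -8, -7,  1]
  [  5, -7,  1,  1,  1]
x^5 + 10*x^4 + 25*x^3 - 20*x^2 - 80*x + 64

The characteristic polynomial is χ_A(x) = (x - 1)^2*(x + 4)^3, so the eigenvalues are known. The minimal polynomial is
  m_A(x) = Π_λ (x − λ)^{k_λ}
where k_λ is the size of the *largest* Jordan block for λ (equivalently, the smallest k with (A − λI)^k v = 0 for every generalised eigenvector v of λ).

  λ = -4: largest Jordan block has size 3, contributing (x + 4)^3
  λ = 1: largest Jordan block has size 2, contributing (x − 1)^2

So m_A(x) = (x - 1)^2*(x + 4)^3 = x^5 + 10*x^4 + 25*x^3 - 20*x^2 - 80*x + 64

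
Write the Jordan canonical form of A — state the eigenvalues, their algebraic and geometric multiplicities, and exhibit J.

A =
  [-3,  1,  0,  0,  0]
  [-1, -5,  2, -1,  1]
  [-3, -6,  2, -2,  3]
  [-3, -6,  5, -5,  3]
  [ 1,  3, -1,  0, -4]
J_3(-3) ⊕ J_2(-3)

The characteristic polynomial is
  det(x·I − A) = x^5 + 15*x^4 + 90*x^3 + 270*x^2 + 405*x + 243 = (x + 3)^5

Eigenvalues and multiplicities (the geometric multiplicity of λ is n − rank(A − λI), which equals the number of Jordan blocks for λ):
  λ = -3: algebraic multiplicity = 5, geometric multiplicity = 2

Determining the block sizes for each eigenvalue:
  λ = -3: with am = 5 and gm = 2, the partition is not yet determined (e.g. several partitions of 5 into 2 parts exist). Let N = A − (-3)·I. Computing rank(N^1) = 3, rank(N^2) = 1, rank(N^3) = 0; the number of blocks of size ≥ j is rank(N^{j−1}) − rank(N^j), giving [2, 2, 1]. So we have 1 block(s) of size 3, 1 block(s) of size 2 → block sizes [3, 2]

Assembling the blocks gives a Jordan form
J =
  [-3,  1,  0,  0,  0]
  [ 0, -3,  1,  0,  0]
  [ 0,  0, -3,  0,  0]
  [ 0,  0,  0, -3,  1]
  [ 0,  0,  0,  0, -3]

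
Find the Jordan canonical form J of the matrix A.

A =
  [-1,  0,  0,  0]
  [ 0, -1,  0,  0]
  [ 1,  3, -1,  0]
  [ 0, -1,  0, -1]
J_2(-1) ⊕ J_2(-1)

The characteristic polynomial is
  det(x·I − A) = x^4 + 4*x^3 + 6*x^2 + 4*x + 1 = (x + 1)^4

Eigenvalues and multiplicities (the geometric multiplicity of λ is n − rank(A − λI), which equals the number of Jordan blocks for λ):
  λ = -1: algebraic multiplicity = 4, geometric multiplicity = 2

Determining the block sizes for each eigenvalue:
  λ = -1: with am = 4 and gm = 2, the partition is not yet determined (e.g. several partitions of 4 into 2 parts exist). Let N = A − (-1)·I. Computing rank(N^1) = 2, rank(N^2) = 0; the number of blocks of size ≥ j is rank(N^{j−1}) − rank(N^j), giving [2, 2]. So we have 2 block(s) of size 2 → block sizes [2, 2]

Assembling the blocks gives a Jordan form
J =
  [-1,  1,  0,  0]
  [ 0, -1,  0,  0]
  [ 0,  0, -1,  1]
  [ 0,  0,  0, -1]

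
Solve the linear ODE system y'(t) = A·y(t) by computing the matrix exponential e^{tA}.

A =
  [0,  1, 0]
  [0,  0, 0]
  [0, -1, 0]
e^{tA} =
  [1, t, 0]
  [0, 1, 0]
  [0, -t, 1]

Strategy: write A = P · J · P⁻¹ where J is a Jordan canonical form, so e^{tA} = P · e^{tJ} · P⁻¹, and e^{tJ} can be computed block-by-block.

A has Jordan form
J =
  [0, 1, 0]
  [0, 0, 0]
  [0, 0, 0]
(up to reordering of blocks).

Per-block formulas:
  For a 2×2 Jordan block J_2(0): exp(t · J_2(0)) = e^(0t)·(I + t·N), where N is the 2×2 nilpotent shift.
  For a 1×1 block at λ = 0: exp(t · [0]) = [e^(0t)].

After assembling e^{tJ} and conjugating by P, we get:

e^{tA} =
  [1, t, 0]
  [0, 1, 0]
  [0, -t, 1]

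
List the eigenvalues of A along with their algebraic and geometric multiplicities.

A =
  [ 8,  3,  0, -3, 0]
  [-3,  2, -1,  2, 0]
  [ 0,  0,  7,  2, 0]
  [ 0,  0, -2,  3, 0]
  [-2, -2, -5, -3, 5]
λ = 5: alg = 5, geom = 3

Step 1 — factor the characteristic polynomial to read off the algebraic multiplicities:
  χ_A(x) = (x - 5)^5

Step 2 — compute geometric multiplicities via the rank-nullity identity g(λ) = n − rank(A − λI):
  rank(A − (5)·I) = 2, so dim ker(A − (5)·I) = n − 2 = 3

Summary:
  λ = 5: algebraic multiplicity = 5, geometric multiplicity = 3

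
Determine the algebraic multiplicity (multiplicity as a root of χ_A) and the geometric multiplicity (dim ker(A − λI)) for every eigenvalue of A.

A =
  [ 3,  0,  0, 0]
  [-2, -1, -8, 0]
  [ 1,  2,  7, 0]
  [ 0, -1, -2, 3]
λ = 3: alg = 4, geom = 2

Step 1 — factor the characteristic polynomial to read off the algebraic multiplicities:
  χ_A(x) = (x - 3)^4

Step 2 — compute geometric multiplicities via the rank-nullity identity g(λ) = n − rank(A − λI):
  rank(A − (3)·I) = 2, so dim ker(A − (3)·I) = n − 2 = 2

Summary:
  λ = 3: algebraic multiplicity = 4, geometric multiplicity = 2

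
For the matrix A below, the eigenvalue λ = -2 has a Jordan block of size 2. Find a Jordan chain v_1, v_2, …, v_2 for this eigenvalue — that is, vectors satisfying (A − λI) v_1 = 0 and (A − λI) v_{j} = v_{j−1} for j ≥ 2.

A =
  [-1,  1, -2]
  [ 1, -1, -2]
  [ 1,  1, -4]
A Jordan chain for λ = -2 of length 2:
v_1 = (1, 1, 1)ᵀ
v_2 = (1, 0, 0)ᵀ

Let N = A − (-2)·I. We want v_2 with N^2 v_2 = 0 but N^1 v_2 ≠ 0; then v_{j-1} := N · v_j for j = 2, …, 2.

Pick v_2 = (1, 0, 0)ᵀ.
Then v_1 = N · v_2 = (1, 1, 1)ᵀ.

Sanity check: (A − (-2)·I) v_1 = (0, 0, 0)ᵀ = 0. ✓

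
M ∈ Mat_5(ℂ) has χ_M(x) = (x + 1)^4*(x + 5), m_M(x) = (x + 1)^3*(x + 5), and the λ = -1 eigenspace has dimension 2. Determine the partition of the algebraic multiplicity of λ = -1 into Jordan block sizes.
Block sizes for λ = -1: [3, 1]

Step 1 — from the characteristic polynomial, algebraic multiplicity of λ = -1 is 4. From dim ker(M − (-1)·I) = 2, there are exactly 2 Jordan blocks for λ = -1.
Step 2 — from the minimal polynomial, the factor (x + 1)^3 tells us the largest block for λ = -1 has size 3.
Step 3 — with total size 4, 2 blocks, and largest block 3, the block sizes (in nonincreasing order) are [3, 1].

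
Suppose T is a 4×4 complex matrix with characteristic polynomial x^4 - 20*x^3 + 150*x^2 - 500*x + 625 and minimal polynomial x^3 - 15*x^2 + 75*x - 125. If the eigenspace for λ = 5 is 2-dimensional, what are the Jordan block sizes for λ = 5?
Block sizes for λ = 5: [3, 1]

Step 1 — from the characteristic polynomial, algebraic multiplicity of λ = 5 is 4. From dim ker(T − (5)·I) = 2, there are exactly 2 Jordan blocks for λ = 5.
Step 2 — from the minimal polynomial, the factor (x − 5)^3 tells us the largest block for λ = 5 has size 3.
Step 3 — with total size 4, 2 blocks, and largest block 3, the block sizes (in nonincreasing order) are [3, 1].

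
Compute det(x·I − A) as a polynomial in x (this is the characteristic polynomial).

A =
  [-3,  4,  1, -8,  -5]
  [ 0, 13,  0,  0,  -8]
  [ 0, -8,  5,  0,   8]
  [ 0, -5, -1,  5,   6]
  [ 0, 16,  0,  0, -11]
x^5 - 9*x^4 - 6*x^3 + 190*x^2 - 75*x - 1125

Expanding det(x·I − A) (e.g. by cofactor expansion or by noting that A is similar to its Jordan form J, which has the same characteristic polynomial as A) gives
  χ_A(x) = x^5 - 9*x^4 - 6*x^3 + 190*x^2 - 75*x - 1125
which factors as (x - 5)^3*(x + 3)^2. The eigenvalues (with algebraic multiplicities) are λ = -3 with multiplicity 2, λ = 5 with multiplicity 3.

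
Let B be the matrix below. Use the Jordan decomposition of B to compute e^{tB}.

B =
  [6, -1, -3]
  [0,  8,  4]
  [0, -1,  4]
e^{tB} =
  [exp(6*t), t^2*exp(6*t)/2 - t*exp(6*t), t^2*exp(6*t) - 3*t*exp(6*t)]
  [0, 2*t*exp(6*t) + exp(6*t), 4*t*exp(6*t)]
  [0, -t*exp(6*t), -2*t*exp(6*t) + exp(6*t)]

Strategy: write B = P · J · P⁻¹ where J is a Jordan canonical form, so e^{tB} = P · e^{tJ} · P⁻¹, and e^{tJ} can be computed block-by-block.

B has Jordan form
J =
  [6, 1, 0]
  [0, 6, 1]
  [0, 0, 6]
(up to reordering of blocks).

Per-block formulas:
  For a 3×3 Jordan block J_3(6): exp(t · J_3(6)) = e^(6t)·(I + t·N + (t^2/2)·N^2), where N is the 3×3 nilpotent shift.

After assembling e^{tJ} and conjugating by P, we get:

e^{tB} =
  [exp(6*t), t^2*exp(6*t)/2 - t*exp(6*t), t^2*exp(6*t) - 3*t*exp(6*t)]
  [0, 2*t*exp(6*t) + exp(6*t), 4*t*exp(6*t)]
  [0, -t*exp(6*t), -2*t*exp(6*t) + exp(6*t)]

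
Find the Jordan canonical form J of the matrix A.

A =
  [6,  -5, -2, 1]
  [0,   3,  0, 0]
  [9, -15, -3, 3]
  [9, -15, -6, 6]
J_2(3) ⊕ J_1(3) ⊕ J_1(3)

The characteristic polynomial is
  det(x·I − A) = x^4 - 12*x^3 + 54*x^2 - 108*x + 81 = (x - 3)^4

Eigenvalues and multiplicities (the geometric multiplicity of λ is n − rank(A − λI), which equals the number of Jordan blocks for λ):
  λ = 3: algebraic multiplicity = 4, geometric multiplicity = 3

Determining the block sizes for each eigenvalue:
  λ = 3: 3 blocks summing to 4 forces exactly one block of size 2 and the rest size 1 → block sizes [2, 1, 1]

Assembling the blocks gives a Jordan form
J =
  [3, 1, 0, 0]
  [0, 3, 0, 0]
  [0, 0, 3, 0]
  [0, 0, 0, 3]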